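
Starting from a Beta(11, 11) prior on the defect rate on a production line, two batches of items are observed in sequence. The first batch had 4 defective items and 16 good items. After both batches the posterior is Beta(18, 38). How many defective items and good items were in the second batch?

3 defective items and 11 good items

Because Beta–binomial updating is additive in the counts, the combined data contributed (α_post−α_prior, β_post−β_prior) successes and failures.
Total across both batches: 18−11=7 defective items, 38−11=27 good items.
Subtract the first batch: 7−4=3 defective items and 27−16=11 good items.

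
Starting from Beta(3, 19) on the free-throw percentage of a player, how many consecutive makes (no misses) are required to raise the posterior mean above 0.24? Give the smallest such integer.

After k makes and 0 misses the posterior is Beta(3+k, 19), with mean (3+k)/(3+19+k).
Set (3+k)/(22+k) > 0.24 and solve: k > (0.24·22 − 3)/(1 − 0.24) = 3.000.
The smallest integer exceeding 3.000 is 4.

k = 4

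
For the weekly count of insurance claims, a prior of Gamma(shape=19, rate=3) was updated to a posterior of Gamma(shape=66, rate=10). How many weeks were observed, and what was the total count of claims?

n = 7 weeks with total 47 claims

Gamma–Poisson conjugacy: posterior shape = α + Σxᵢ, posterior rate = β + n.
Matching: Σxᵢ = 66 − 19 = 47 and n = 10 − 3 = 7.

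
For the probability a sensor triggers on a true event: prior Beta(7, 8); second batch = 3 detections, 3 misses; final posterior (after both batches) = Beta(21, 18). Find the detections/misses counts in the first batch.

11 detections and 7 misses

Because Beta–binomial updating is additive in the counts, the combined data contributed (α_post−α_prior, β_post−β_prior) successes and failures.
Total across both batches: 21−7=14 detections, 18−8=10 misses.
Subtract the second batch: 14−3=11 detections and 10−3=7 misses.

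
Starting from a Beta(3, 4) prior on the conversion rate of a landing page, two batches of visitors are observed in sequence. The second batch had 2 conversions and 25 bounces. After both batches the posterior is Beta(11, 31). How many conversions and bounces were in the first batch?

6 conversions and 2 bounces

Because Beta–binomial updating is additive in the counts, the combined data contributed (α_post−α_prior, β_post−β_prior) successes and failures.
Total across both batches: 11−3=8 conversions, 31−4=27 bounces.
Subtract the second batch: 8−2=6 conversions and 27−25=2 bounces.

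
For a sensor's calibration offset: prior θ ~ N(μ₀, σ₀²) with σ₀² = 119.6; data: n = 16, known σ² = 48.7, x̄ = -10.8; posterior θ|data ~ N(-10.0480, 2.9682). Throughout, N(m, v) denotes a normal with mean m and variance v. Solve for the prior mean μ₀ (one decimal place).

μ₀ = 19.5

The posterior mean is a precision-weighted average: μ_n = (τ₀μ₀ + τ_data·x̄)/(τ₀+τ_data), with τ₀=1/σ₀² and τ_data=n/σ².
Here τ₀ = 1/119.6 = 0.008361 and τ_data = 16/48.7 = 0.328542, so τ_n = 0.336903.
Rearranging for μ₀: μ₀ = (μ_n·τ_n − τ_data·x̄)/τ₀ = (-10.0480·0.336903 − 0.328542·-10.8) / 0.008361 = 0.163052/0.008361 ≈ 19.5.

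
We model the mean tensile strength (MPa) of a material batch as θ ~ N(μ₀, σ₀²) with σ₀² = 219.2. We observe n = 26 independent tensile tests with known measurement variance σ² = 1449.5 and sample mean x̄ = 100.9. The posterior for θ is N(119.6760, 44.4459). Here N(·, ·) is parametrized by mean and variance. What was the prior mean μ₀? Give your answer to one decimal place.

μ₀ = 193.5

With known observation variance, the Normal–Normal posterior has precision τ_n = τ₀ + n/σ² and mean μ_n = (τ₀μ₀ + (n/σ²)x̄)/τ_n.
Here τ₀ = 1/219.2 = 0.004562 and τ_data = 26/1449.5 = 0.017937, so τ_n = 0.022499.
Rearranging for μ₀: μ₀ = (μ_n·τ_n − τ_data·x̄)/τ₀ = (119.6760·0.022499 − 0.017937·100.9) / 0.004562 = 0.882747/0.004562 ≈ 193.5.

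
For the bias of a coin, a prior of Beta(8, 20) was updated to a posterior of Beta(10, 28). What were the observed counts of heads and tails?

A Beta(a, b) prior with s successes and f failures in binomial data gives a Beta(a+s, b+f) posterior.
So s = 10 − 8 = 2 and f = 28 − 20 = 8.

2 heads and 8 tails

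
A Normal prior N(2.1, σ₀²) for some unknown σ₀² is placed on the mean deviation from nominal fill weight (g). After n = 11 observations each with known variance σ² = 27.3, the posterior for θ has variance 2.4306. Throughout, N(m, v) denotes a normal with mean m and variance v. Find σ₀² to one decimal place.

Posterior precision equals prior precision plus data precision: 1/σ_n² = 1/σ₀² + n/σ².
So 1/σ₀² = 1/2.4306 − 11/27.3 = 0.411421 − 0.402930 = 0.008491.
Hence σ₀² = 1/0.008491 ≈ 117.8.

σ₀² = 117.8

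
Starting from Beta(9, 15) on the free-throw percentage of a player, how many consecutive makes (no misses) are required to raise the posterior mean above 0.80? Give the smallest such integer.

k = 52

After k makes and 0 misses the posterior is Beta(9+k, 15), with mean (9+k)/(9+15+k).
Set (9+k)/(24+k) > 0.80 and solve: k > (0.80·24 − 9)/(1 − 0.80) = 51.000.
The smallest integer exceeding 51.000 is 52, and checking k=52: (61)/(76) = 0.8026 > 0.80.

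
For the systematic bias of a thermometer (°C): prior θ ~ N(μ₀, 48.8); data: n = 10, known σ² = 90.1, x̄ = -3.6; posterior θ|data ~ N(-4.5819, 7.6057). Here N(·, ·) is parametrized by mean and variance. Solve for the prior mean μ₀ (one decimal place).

With known observation variance, the Normal–Normal posterior has precision τ_n = τ₀ + n/σ² and mean μ_n = (τ₀μ₀ + (n/σ²)x̄)/τ_n.
Here τ₀ = 1/48.8 = 0.020492 and τ_data = 10/90.1 = 0.110988, so τ_n = 0.131480.
Rearranging for μ₀: μ₀ = (μ_n·τ_n − τ_data·x̄)/τ₀ = (-4.5819·0.131480 − 0.110988·-3.6) / 0.020492 = -0.202871/0.020492 ≈ -9.9.

μ₀ = -9.9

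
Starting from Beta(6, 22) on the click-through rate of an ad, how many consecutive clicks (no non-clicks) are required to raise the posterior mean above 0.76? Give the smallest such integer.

After k clicks and 0 non-clicks the posterior is Beta(6+k, 22), with mean (6+k)/(6+22+k).
Set (6+k)/(28+k) > 0.76 and solve: k > (0.76·28 − 6)/(1 − 0.76) = 63.667.
The smallest integer exceeding 63.667 is 64, and checking k=64: (70)/(92) = 0.7609 > 0.76.

k = 64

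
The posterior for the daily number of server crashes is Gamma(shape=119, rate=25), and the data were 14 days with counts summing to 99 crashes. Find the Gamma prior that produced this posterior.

Gamma(shape=20, rate=11)

Gamma–Poisson conjugacy: posterior shape = α + Σxᵢ, posterior rate = β + n.
So α = 119 − 99 = 20 and β = 25 − 14 = 11.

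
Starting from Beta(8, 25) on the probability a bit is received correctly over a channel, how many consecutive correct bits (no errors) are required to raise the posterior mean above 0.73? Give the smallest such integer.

After k correct bits and 0 errors the posterior is Beta(8+k, 25), with mean (8+k)/(8+25+k).
Set (8+k)/(33+k) > 0.73 and solve: k > (0.73·33 − 8)/(1 − 0.73) = 59.593.
The smallest integer exceeding 59.593 is 60, and checking k=60: (68)/(93) = 0.7312 > 0.73.

k = 60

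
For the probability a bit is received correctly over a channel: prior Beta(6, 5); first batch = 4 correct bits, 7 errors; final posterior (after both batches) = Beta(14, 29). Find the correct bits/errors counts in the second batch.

4 correct bits and 17 errors

Sequential conjugate updates are equivalent to a single update on the pooled data, so total successes = posterior α − prior α and total failures = posterior β − prior β.
Total across both batches: 14−6=8 correct bits, 29−5=24 errors.
Subtract the first batch: 8−4=4 correct bits and 24−7=17 errors.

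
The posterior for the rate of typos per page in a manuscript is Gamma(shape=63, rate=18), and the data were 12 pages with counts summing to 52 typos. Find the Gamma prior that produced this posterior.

Gamma–Poisson conjugacy: posterior shape = α + Σxᵢ, posterior rate = β + n.
So α = 63 − 52 = 11 and β = 18 − 12 = 6.

Gamma(shape=11, rate=6)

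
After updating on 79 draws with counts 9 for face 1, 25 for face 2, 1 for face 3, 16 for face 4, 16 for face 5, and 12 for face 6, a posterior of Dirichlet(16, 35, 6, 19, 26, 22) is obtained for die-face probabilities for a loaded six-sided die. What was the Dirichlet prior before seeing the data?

For a Dirichlet(α) prior with multinomial counts c, the posterior is Dirichlet(α + c) componentwise.
Subtract each count from the matching posterior parameter: 16−9=7, 35−25=10, 6−1=5, 19−16=3, 26−16=10, 22−12=10.

Dirichlet(7, 10, 5, 3, 10, 10)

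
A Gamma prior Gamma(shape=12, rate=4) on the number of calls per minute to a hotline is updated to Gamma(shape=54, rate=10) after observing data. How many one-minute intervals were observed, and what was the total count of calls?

n = 6 one-minute intervals with total 42 calls

Gamma–Poisson conjugacy: posterior shape = α + Σxᵢ, posterior rate = β + n.
Matching: Σxᵢ = 54 − 12 = 42 and n = 10 − 4 = 6.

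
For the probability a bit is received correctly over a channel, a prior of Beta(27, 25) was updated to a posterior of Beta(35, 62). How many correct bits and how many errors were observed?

Beta is conjugate to the binomial likelihood: posterior = Beta(α+s, β+f).
Match parameters: s=35−27=8, f=62−25=37.

8 correct bits and 37 errors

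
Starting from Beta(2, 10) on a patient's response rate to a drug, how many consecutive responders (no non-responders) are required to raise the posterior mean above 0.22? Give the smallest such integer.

After k responders and 0 non-responders the posterior is Beta(2+k, 10), with mean (2+k)/(2+10+k).
Set (2+k)/(12+k) > 0.22 and solve: k > (0.22·12 − 2)/(1 − 0.22) = 0.821.
The smallest integer exceeding 0.821 is 1.

k = 1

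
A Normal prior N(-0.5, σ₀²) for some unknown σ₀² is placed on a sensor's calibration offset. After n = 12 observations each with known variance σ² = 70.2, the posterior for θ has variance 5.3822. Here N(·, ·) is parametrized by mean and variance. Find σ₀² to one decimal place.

For the Normal–Normal model with known σ², precisions add: τ_n = τ₀ + n/σ².
So 1/σ₀² = 1/5.3822 − 12/70.2 = 0.185798 − 0.170940 = 0.014858.
Hence σ₀² = 1/0.014858 ≈ 67.3.

σ₀² = 67.3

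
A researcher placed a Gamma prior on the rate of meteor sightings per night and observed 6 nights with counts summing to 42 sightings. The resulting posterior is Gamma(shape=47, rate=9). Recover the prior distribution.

Gamma(shape=5, rate=3)

A Gamma(α, β) prior (rate parametrization) on a Poisson rate with n observations summing to S gives posterior Gamma(α+S, β+n).
So α = 47 − 42 = 5 and β = 9 − 6 = 3.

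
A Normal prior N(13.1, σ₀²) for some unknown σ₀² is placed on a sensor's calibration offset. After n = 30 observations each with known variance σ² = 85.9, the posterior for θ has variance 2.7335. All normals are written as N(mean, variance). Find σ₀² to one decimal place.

Posterior precision equals prior precision plus data precision: 1/σ_n² = 1/σ₀² + n/σ².
So 1/σ₀² = 1/2.7335 − 30/85.9 = 0.365831 − 0.349243 = 0.016588.
Hence σ₀² = 1/0.016588 ≈ 60.3.

σ₀² = 60.3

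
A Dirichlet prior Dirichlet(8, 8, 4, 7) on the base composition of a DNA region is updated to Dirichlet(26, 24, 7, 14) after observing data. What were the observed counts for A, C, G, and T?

counts (18, 16, 3, 7)

For a Dirichlet(α) prior with multinomial counts c, the posterior is Dirichlet(α + c) componentwise.
Counts are posterior − prior componentwise: 26−8=18, 24−8=16, 7−4=3, 14−7=7.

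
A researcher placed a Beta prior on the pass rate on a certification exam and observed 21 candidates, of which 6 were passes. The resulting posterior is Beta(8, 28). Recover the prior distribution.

Beta(2, 13)

A Beta(α, β) prior with s successes and f failures in binomial data gives a Beta(α+s, β+f) posterior.
So α = 8 − 6 = 2 and β = 28 − 15 = 13.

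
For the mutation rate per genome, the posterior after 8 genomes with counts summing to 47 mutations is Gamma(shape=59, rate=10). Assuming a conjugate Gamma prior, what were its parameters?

Gamma(shape=12, rate=2)

Gamma–Poisson conjugacy: posterior shape = α + Σxᵢ, posterior rate = β + n.
So α = 59 − 47 = 12 and β = 10 − 8 = 2.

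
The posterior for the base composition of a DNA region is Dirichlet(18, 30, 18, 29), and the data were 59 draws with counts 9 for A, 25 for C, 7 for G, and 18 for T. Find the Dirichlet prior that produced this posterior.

For a Dirichlet(α) prior with multinomial counts c, the posterior is Dirichlet(α + c) componentwise.
Subtract each count from the matching posterior parameter: 18−9=9, 30−25=5, 18−7=11, 29−18=11.

Dirichlet(9, 5, 11, 11)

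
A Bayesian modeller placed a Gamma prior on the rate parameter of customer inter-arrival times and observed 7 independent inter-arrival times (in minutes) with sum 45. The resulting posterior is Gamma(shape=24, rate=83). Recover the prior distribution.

Gamma(shape=17, rate=38)

For an exponential likelihood with a Gamma(α, β) prior on the rate, n observations with total T give posterior Gamma(α+n, β+T).
So α = 24 − 7 = 17 and β = 83 − 45 = 38.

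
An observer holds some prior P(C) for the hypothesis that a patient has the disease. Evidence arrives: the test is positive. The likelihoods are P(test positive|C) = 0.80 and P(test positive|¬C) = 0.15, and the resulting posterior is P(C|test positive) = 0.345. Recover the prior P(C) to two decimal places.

Bayes' rule in odds form gives O(C|E) = O(C)·[P(E|C)/P(E|¬C)], hence O(C) = O(C|E)/LR.
Posterior odds = 0.345/(1−0.345) = 0.5267. LR = 0.80/0.15 = 5.3333.
Prior odds = 0.5267/5.3333 = 0.0988, so P(C) = 0.0988/(1+0.0988) ≈ 0.09.

P(C) = 0.09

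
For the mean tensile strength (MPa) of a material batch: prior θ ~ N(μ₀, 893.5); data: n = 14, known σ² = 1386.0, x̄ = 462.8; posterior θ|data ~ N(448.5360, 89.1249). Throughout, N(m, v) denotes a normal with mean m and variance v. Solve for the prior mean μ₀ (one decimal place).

With known observation variance, the Normal–Normal posterior has precision τ_n = τ₀ + n/σ² and mean μ_n = (τ₀μ₀ + (n/σ²)x̄)/τ_n.
Here τ₀ = 1/893.5 = 0.001119 and τ_data = 14/1386.0 = 0.010101, so τ_n = 0.011220.
Rearranging for μ₀: μ₀ = (μ_n·τ_n − τ_data·x̄)/τ₀ = (448.5360·0.011220 − 0.010101·462.8) / 0.001119 = 0.357831/0.001119 ≈ 319.8.

μ₀ = 319.8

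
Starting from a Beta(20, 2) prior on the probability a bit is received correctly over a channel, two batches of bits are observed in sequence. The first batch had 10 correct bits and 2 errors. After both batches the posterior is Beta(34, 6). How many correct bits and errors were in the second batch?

4 correct bits and 2 errors

Because Beta–binomial updating is additive in the counts, the combined data contributed (α_post−α_prior, β_post−β_prior) successes and failures.
Total across both batches: 34−20=14 correct bits, 6−2=4 errors.
Subtract the first batch: 14−10=4 correct bits and 4−2=2 errors.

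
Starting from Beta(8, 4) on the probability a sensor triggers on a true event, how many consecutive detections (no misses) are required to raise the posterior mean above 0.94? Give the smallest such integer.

After k detections and 0 misses the posterior is Beta(8+k, 4), with mean (8+k)/(8+4+k).
Set (8+k)/(12+k) > 0.94 and solve: k > (0.94·12 − 8)/(1 − 0.94) = 54.667.
The smallest integer exceeding 54.667 is 55.

k = 55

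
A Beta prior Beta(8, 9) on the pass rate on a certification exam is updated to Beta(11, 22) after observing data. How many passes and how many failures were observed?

Under Beta–binomial conjugacy the posterior parameters are (a+s, b+f).
So s = 11 − 8 = 3 and f = 22 − 9 = 13.

3 passes and 13 failures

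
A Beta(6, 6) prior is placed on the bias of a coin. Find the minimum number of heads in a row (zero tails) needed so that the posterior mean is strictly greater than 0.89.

After k heads and 0 tails the posterior is Beta(6+k, 6), with mean (6+k)/(6+6+k).
Set (6+k)/(12+k) > 0.89 and solve: k > (0.89·12 − 6)/(1 − 0.89) = 42.545.
The smallest integer exceeding 42.545 is 43.

k = 43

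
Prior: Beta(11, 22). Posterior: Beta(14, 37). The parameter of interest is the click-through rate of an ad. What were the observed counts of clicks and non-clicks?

3 clicks and 15 non-clicks

A Beta(a, b) prior with s successes and f failures in binomial data gives a Beta(a+s, b+f) posterior.
So s = 14 − 11 = 3 and f = 37 − 22 = 15.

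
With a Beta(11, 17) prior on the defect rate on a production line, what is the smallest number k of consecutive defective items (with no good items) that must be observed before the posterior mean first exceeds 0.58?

k = 13

After k defective items and 0 good items the posterior is Beta(11+k, 17), with mean (11+k)/(11+17+k).
Set (11+k)/(28+k) > 0.58 and solve: k > (0.58·28 − 11)/(1 − 0.58) = 12.476.
The smallest integer exceeding 12.476 is 13.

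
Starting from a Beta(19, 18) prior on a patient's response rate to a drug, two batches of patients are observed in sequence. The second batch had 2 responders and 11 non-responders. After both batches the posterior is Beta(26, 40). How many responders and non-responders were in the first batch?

5 responders and 11 non-responders

Because Beta–binomial updating is additive in the counts, the combined data contributed (α_post−α_prior, β_post−β_prior) successes and failures.
Total across both batches: 26−19=7 responders, 40−18=22 non-responders.
Subtract the second batch: 7−2=5 responders and 22−11=11 non-responders.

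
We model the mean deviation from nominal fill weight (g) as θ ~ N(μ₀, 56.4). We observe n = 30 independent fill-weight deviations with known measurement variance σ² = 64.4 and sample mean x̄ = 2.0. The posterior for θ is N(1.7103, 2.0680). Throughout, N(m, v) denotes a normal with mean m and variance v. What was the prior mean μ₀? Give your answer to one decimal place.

μ₀ = -5.9

With known observation variance, the Normal–Normal posterior has precision τ_n = τ₀ + n/σ² and mean μ_n = (τ₀μ₀ + (n/σ²)x̄)/τ_n.
Here τ₀ = 1/56.4 = 0.017730 and τ_data = 30/64.4 = 0.465839, so τ_n = 0.483569.
Rearranging for μ₀: μ₀ = (μ_n·τ_n − τ_data·x̄)/τ₀ = (1.7103·0.483569 − 0.465839·2.0) / 0.017730 = -0.104630/0.017730 ≈ -5.9.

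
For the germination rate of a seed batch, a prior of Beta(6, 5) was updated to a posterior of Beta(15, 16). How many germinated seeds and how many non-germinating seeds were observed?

9 germinated seeds and 11 non-germinating seeds

Beta is conjugate to the binomial likelihood: posterior = Beta(α+s, β+f).
Match parameters: s=15−6=9, f=16−5=11.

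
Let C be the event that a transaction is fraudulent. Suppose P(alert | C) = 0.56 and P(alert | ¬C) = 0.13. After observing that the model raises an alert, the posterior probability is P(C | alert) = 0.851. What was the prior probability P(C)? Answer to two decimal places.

P(C) = 0.57

In odds form, posterior odds = prior odds × likelihood ratio, so prior odds = posterior odds ÷ LR.
Posterior odds = 0.851/(1−0.851) = 5.7114. LR = 0.56/0.13 = 4.3077.
Prior odds = 5.7114/4.3077 = 1.3259, so P(C) = 1.3259/(1+1.3259) ≈ 0.57.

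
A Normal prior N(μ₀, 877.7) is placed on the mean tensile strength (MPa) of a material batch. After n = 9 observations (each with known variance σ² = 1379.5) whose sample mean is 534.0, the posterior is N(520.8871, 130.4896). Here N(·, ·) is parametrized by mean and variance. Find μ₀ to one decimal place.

With known observation variance, the Normal–Normal posterior has precision τ_n = τ₀ + n/σ² and mean μ_n = (τ₀μ₀ + (n/σ²)x̄)/τ_n.
Here τ₀ = 1/877.7 = 0.001139 and τ_data = 9/1379.5 = 0.006524, so τ_n = 0.007663.
Rearranging for μ₀: μ₀ = (μ_n·τ_n − τ_data·x̄)/τ₀ = (520.8871·0.007663 − 0.006524·534.0) / 0.001139 = 0.507742/0.001139 ≈ 445.8.

μ₀ = 445.8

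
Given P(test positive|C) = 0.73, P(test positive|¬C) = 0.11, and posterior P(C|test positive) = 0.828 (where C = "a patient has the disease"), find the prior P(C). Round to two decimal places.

In odds form, posterior odds = prior odds × likelihood ratio, so prior odds = posterior odds ÷ LR.
Posterior odds = 0.828/(1−0.828) = 4.8140. LR = 0.73/0.11 = 6.6364.
Prior odds = 4.8140/6.6364 = 0.7254, so P(C) = 0.7254/(1+0.7254) ≈ 0.42.

P(C) = 0.42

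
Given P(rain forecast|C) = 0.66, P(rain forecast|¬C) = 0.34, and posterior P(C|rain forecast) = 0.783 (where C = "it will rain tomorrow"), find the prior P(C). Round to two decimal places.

P(C) = 0.65

In odds form, posterior odds = prior odds × likelihood ratio, so prior odds = posterior odds ÷ LR.
Posterior odds = 0.783/(1−0.783) = 3.6083. LR = 0.66/0.34 = 1.9412.
Prior odds = 3.6083/1.9412 = 1.8588, so P(C) = 1.8588/(1+1.8588) ≈ 0.65.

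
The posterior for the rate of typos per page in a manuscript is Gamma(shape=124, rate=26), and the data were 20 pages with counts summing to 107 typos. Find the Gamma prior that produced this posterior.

Gamma(shape=17, rate=6)

A Gamma(α, β) prior (rate parametrization) on a Poisson rate with n observations summing to S gives posterior Gamma(α+S, β+n).
So α = 124 − 107 = 17 and β = 26 − 20 = 6.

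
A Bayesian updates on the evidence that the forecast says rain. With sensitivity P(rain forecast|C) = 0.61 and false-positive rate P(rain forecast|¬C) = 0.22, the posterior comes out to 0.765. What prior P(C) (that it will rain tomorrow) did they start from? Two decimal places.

P(C) = 0.54

In odds form, posterior odds = prior odds × likelihood ratio, so prior odds = posterior odds ÷ LR.
Posterior odds = 0.765/(1−0.765) = 3.2553. LR = 0.61/0.22 = 2.7727.
Prior odds = 3.2553/2.7727 = 1.1741, so P(C) = 1.1741/(1+1.1741) ≈ 0.54.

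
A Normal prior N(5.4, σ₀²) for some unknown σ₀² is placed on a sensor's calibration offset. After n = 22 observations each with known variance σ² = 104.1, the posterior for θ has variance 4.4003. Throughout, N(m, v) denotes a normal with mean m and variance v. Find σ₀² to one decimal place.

σ₀² = 62.8

Posterior precision equals prior precision plus data precision: 1/σ_n² = 1/σ₀² + n/σ².
So 1/σ₀² = 1/4.4003 − 22/104.1 = 0.227257 − 0.211335 = 0.015922.
Hence σ₀² = 1/0.015922 ≈ 62.8.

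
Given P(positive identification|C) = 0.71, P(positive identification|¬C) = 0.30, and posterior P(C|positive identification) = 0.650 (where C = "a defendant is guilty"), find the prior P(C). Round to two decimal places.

Bayes' rule in odds form gives O(C|E) = O(C)·[P(E|C)/P(E|¬C)], hence O(C) = O(C|E)/LR.
Posterior odds = 0.650/(1−0.650) = 1.8571. LR = 0.71/0.30 = 2.3667.
Prior odds = 1.8571/2.3667 = 0.7847, so P(C) = 0.7847/(1+0.7847) ≈ 0.44.

P(C) = 0.44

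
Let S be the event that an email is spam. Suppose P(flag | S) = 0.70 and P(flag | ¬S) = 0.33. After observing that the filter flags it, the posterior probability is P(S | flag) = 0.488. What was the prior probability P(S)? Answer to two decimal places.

P(S) = 0.31

In odds form, posterior odds = prior odds × likelihood ratio, so prior odds = posterior odds ÷ LR.
Posterior odds = 0.488/(1−0.488) = 0.9531. LR = 0.70/0.33 = 2.1212.
Prior odds = 0.9531/2.1212 = 0.4493, so P(S) = 0.4493/(1+0.4493) ≈ 0.31.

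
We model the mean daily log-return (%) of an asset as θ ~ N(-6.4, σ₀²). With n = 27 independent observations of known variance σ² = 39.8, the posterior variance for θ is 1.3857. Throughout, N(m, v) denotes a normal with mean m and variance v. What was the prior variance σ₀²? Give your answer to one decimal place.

σ₀² = 23.1

Posterior precision equals prior precision plus data precision: 1/σ_n² = 1/σ₀² + n/σ².
So 1/σ₀² = 1/1.3857 − 27/39.8 = 0.721657 − 0.678392 = 0.043265.
Hence σ₀² = 1/0.043265 ≈ 23.1.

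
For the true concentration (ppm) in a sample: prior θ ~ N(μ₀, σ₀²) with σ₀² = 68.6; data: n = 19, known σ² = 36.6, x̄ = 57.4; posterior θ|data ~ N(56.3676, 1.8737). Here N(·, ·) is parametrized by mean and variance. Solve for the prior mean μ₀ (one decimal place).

With known observation variance, the Normal–Normal posterior has precision τ_n = τ₀ + n/σ² and mean μ_n = (τ₀μ₀ + (n/σ²)x̄)/τ_n.
Here τ₀ = 1/68.6 = 0.014577 and τ_data = 19/36.6 = 0.519126, so τ_n = 0.533703.
Rearranging for μ₀: μ₀ = (μ_n·τ_n − τ_data·x̄)/τ₀ = (56.3676·0.533703 − 0.519126·57.4) / 0.014577 = 0.285725/0.014577 ≈ 19.6.

μ₀ = 19.6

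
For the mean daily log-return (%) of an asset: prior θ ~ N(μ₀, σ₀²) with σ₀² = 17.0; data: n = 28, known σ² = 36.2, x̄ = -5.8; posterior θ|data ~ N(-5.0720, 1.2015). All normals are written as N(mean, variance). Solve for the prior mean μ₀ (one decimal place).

μ₀ = 4.5

With known observation variance, the Normal–Normal posterior has precision τ_n = τ₀ + n/σ² and mean μ_n = (τ₀μ₀ + (n/σ²)x̄)/τ_n.
Here τ₀ = 1/17.0 = 0.058824 and τ_data = 28/36.2 = 0.773481, so τ_n = 0.832305.
Rearranging for μ₀: μ₀ = (μ_n·τ_n − τ_data·x̄)/τ₀ = (-5.0720·0.832305 − 0.773481·-5.8) / 0.058824 = 0.264739/0.058824 ≈ 4.5.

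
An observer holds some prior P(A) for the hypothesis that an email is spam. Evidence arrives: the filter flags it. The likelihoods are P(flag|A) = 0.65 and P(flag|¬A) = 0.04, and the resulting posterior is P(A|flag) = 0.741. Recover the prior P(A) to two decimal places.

P(A) = 0.15

Bayes' rule in odds form gives O(A|E) = O(A)·[P(E|A)/P(E|¬A)], hence O(A) = O(A|E)/LR.
Posterior odds = 0.741/(1−0.741) = 2.8610. LR = 0.65/0.04 = 16.2500.
Prior odds = 2.8610/16.2500 = 0.1761, so P(A) = 0.1761/(1+0.1761) ≈ 0.15.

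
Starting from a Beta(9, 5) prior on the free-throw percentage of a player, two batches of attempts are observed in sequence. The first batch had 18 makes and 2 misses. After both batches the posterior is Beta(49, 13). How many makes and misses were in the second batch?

Because Beta–binomial updating is additive in the counts, the combined data contributed (α_post−α_prior, β_post−β_prior) successes and failures.
Total across both batches: 49−9=40 makes, 13−5=8 misses.
Subtract the first batch: 40−18=22 makes and 8−2=6 misses.

22 makes and 6 misses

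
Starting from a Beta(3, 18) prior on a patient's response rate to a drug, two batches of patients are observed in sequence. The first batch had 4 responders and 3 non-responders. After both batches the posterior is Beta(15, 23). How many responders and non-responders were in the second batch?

Sequential conjugate updates are equivalent to a single update on the pooled data, so total successes = posterior α − prior α and total failures = posterior β − prior β.
Total across both batches: 15−3=12 responders, 23−18=5 non-responders.
Subtract the first batch: 12−4=8 responders and 5−3=2 non-responders.

8 responders and 2 non-responders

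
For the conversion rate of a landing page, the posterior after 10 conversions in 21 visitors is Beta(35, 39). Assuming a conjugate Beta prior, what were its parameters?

Beta(25, 28)

Beta is conjugate to the binomial likelihood: posterior = Beta(a+s, b+f).
So a = 35 − 10 = 25 and b = 39 − 11 = 28.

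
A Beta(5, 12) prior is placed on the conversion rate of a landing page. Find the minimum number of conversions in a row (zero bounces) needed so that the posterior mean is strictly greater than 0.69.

k = 22

After k conversions and 0 bounces the posterior is Beta(5+k, 12), with mean (5+k)/(5+12+k).
Set (5+k)/(17+k) > 0.69 and solve: k > (0.69·17 − 5)/(1 − 0.69) = 21.710.
The smallest integer exceeding 21.710 is 22, and checking k=22: (27)/(39) = 0.6923 > 0.69.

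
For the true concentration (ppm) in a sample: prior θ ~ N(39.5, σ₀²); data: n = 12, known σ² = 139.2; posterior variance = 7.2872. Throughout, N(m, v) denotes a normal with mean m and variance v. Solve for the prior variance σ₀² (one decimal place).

σ₀² = 19.6

For the Normal–Normal model with known σ², precisions add: τ_n = τ₀ + n/σ².
So 1/σ₀² = 1/7.2872 − 12/139.2 = 0.137227 − 0.086207 = 0.051020.
Hence σ₀² = 1/0.051020 ≈ 19.6.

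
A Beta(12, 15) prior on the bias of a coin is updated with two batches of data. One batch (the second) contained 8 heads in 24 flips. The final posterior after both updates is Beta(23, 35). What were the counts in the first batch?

3 heads and 4 tails

Because Beta–binomial updating is additive in the counts, the combined data contributed (α_post−α_prior, β_post−β_prior) successes and failures.
Total across both batches: 23−12=11 heads, 35−15=20 tails.
Subtract the second batch: 11−8=3 heads and 20−16=4 tails.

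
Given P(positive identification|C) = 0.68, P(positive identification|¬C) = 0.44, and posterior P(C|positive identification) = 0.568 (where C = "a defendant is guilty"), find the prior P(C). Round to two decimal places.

Bayes' rule in odds form gives O(C|E) = O(C)·[P(E|C)/P(E|¬C)], hence O(C) = O(C|E)/LR.
Posterior odds = 0.568/(1−0.568) = 1.3148. LR = 0.68/0.44 = 1.5455.
Prior odds = 1.3148/1.5455 = 0.8507, so P(C) = 0.8507/(1+0.8507) ≈ 0.46.

P(C) = 0.46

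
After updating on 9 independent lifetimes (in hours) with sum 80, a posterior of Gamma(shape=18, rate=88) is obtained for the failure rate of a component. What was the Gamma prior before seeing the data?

Gamma(shape=9, rate=8)

For an exponential likelihood with a Gamma(α, β) prior on the rate, n observations with total T give posterior Gamma(α+n, β+T).
So α = 18 − 9 = 9 and β = 88 − 80 = 8.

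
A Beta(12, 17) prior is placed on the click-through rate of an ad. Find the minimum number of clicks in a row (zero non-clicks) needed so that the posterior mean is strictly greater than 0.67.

After k clicks and 0 non-clicks the posterior is Beta(12+k, 17), with mean (12+k)/(12+17+k).
Set (12+k)/(29+k) > 0.67 and solve: k > (0.67·29 − 12)/(1 − 0.67) = 22.515.
The smallest integer exceeding 22.515 is 23.

k = 23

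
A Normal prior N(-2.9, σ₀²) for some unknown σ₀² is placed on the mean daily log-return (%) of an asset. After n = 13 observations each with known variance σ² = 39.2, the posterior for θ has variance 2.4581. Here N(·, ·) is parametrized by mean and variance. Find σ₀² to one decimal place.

For the Normal–Normal model with known σ², precisions add: τ_n = τ₀ + n/σ².
So 1/σ₀² = 1/2.4581 − 13/39.2 = 0.406818 − 0.331633 = 0.075185.
Hence σ₀² = 1/0.075185 ≈ 13.3.

σ₀² = 13.3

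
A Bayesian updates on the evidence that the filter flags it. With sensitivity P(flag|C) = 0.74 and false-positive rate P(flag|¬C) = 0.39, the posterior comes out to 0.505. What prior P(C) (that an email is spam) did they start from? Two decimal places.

P(C) = 0.35

Bayes' rule in odds form gives O(C|E) = O(C)·[P(E|C)/P(E|¬C)], hence O(C) = O(C|E)/LR.
Posterior odds = 0.505/(1−0.505) = 1.0202. LR = 0.74/0.39 = 1.8974.
Prior odds = 1.0202/1.8974 = 0.5377, so P(C) = 0.5377/(1+0.5377) ≈ 0.35.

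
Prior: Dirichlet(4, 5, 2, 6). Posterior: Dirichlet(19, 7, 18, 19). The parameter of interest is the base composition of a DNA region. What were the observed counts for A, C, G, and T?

For a Dirichlet(α) prior with multinomial counts c, the posterior is Dirichlet(α + c) componentwise.
Counts are posterior − prior componentwise: 19−4=15, 7−5=2, 18−2=16, 19−6=13.

counts (15, 2, 16, 13)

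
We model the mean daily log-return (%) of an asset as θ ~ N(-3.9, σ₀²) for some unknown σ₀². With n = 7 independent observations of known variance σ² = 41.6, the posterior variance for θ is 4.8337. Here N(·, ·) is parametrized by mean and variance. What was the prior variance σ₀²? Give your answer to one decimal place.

σ₀² = 25.9

For the Normal–Normal model with known σ², precisions add: τ_n = τ₀ + n/σ².
So 1/σ₀² = 1/4.8337 − 7/41.6 = 0.206881 − 0.168269 = 0.038612.
Hence σ₀² = 1/0.038612 ≈ 25.9.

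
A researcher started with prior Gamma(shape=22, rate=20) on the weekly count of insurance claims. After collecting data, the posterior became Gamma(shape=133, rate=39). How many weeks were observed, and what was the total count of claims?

Gamma–Poisson conjugacy: posterior shape = α + Σxᵢ, posterior rate = β + n.
Matching: Σxᵢ = 133 − 22 = 111 and n = 39 − 20 = 19.

n = 19 weeks with total 111 claims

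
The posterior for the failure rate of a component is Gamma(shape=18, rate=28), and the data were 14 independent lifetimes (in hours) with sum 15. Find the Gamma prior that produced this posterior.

Gamma(shape=4, rate=13)

Gamma–exponential conjugacy: posterior shape = α + n, posterior rate = β + Σtᵢ.
So α = 18 − 14 = 4 and β = 28 − 15 = 13.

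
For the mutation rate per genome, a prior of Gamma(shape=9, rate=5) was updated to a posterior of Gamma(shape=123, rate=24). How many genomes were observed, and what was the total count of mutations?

n = 19 genomes with total 114 mutations

Gamma–Poisson conjugacy: posterior shape = α + Σxᵢ, posterior rate = β + n.
Matching: Σxᵢ = 123 − 9 = 114 and n = 24 − 5 = 19.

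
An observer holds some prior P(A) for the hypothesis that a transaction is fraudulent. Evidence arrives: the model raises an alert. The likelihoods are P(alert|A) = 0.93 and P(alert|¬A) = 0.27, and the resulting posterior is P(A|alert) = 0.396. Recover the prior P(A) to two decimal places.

P(A) = 0.16

Bayes' rule in odds form gives O(A|E) = O(A)·[P(E|A)/P(E|¬A)], hence O(A) = O(A|E)/LR.
Posterior odds = 0.396/(1−0.396) = 0.6556. LR = 0.93/0.27 = 3.4444.
Prior odds = 0.6556/3.4444 = 0.1903, so P(A) = 0.1903/(1+0.1903) ≈ 0.16.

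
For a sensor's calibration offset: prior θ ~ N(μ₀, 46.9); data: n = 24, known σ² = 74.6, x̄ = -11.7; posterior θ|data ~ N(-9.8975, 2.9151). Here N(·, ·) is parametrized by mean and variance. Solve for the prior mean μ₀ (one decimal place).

μ₀ = 17.3

The posterior mean is a precision-weighted average: μ_n = (τ₀μ₀ + τ_data·x̄)/(τ₀+τ_data), with τ₀=1/σ₀² and τ_data=n/σ².
Here τ₀ = 1/46.9 = 0.021322 and τ_data = 24/74.6 = 0.321716, so τ_n = 0.343038.
Rearranging for μ₀: μ₀ = (μ_n·τ_n − τ_data·x̄)/τ₀ = (-9.8975·0.343038 − 0.321716·-11.7) / 0.021322 = 0.368859/0.021322 ≈ 17.3.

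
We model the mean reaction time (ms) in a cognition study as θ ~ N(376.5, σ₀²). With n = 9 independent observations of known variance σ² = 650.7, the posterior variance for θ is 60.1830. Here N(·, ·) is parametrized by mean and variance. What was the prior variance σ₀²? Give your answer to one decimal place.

Posterior precision equals prior precision plus data precision: 1/σ_n² = 1/σ₀² + n/σ².
So 1/σ₀² = 1/60.1830 − 9/650.7 = 0.016616 − 0.013831 = 0.002785.
Hence σ₀² = 1/0.002785 ≈ 359.1.

σ₀² = 359.1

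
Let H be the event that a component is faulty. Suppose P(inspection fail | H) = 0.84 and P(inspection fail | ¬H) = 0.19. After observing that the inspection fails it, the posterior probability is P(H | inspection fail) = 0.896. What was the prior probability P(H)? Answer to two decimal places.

P(H) = 0.66

In odds form, posterior odds = prior odds × likelihood ratio, so prior odds = posterior odds ÷ LR.
Posterior odds = 0.896/(1−0.896) = 8.6154. LR = 0.84/0.19 = 4.4211.
Prior odds = 8.6154/4.4211 = 1.9487, so P(H) = 1.9487/(1+1.9487) ≈ 0.66.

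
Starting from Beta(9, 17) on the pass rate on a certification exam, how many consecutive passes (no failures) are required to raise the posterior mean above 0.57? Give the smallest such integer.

k = 14

After k passes and 0 failures the posterior is Beta(9+k, 17), with mean (9+k)/(9+17+k).
Set (9+k)/(26+k) > 0.57 and solve: k > (0.57·26 − 9)/(1 − 0.57) = 13.535.
The smallest integer exceeding 13.535 is 14, and checking k=14: (23)/(40) = 0.5750 > 0.57.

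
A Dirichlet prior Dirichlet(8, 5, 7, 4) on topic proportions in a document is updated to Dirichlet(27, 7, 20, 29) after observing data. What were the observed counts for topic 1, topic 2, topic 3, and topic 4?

For a Dirichlet(α) prior with multinomial counts c, the posterior is Dirichlet(α + c) componentwise.
Counts are posterior − prior componentwise: 27−8=19, 7−5=2, 20−7=13, 29−4=25.

counts (19, 2, 13, 25)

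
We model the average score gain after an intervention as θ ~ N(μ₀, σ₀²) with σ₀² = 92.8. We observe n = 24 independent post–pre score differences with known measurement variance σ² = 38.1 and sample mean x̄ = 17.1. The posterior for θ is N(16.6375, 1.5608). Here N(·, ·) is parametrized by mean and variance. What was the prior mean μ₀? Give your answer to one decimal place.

μ₀ = -10.4

The posterior mean is a precision-weighted average: μ_n = (τ₀μ₀ + τ_data·x̄)/(τ₀+τ_data), with τ₀=1/σ₀² and τ_data=n/σ².
Here τ₀ = 1/92.8 = 0.010776 and τ_data = 24/38.1 = 0.629921, so τ_n = 0.640697.
Rearranging for μ₀: μ₀ = (μ_n·τ_n − τ_data·x̄)/τ₀ = (16.6375·0.640697 − 0.629921·17.1) / 0.010776 = -0.112053/0.010776 ≈ -10.4.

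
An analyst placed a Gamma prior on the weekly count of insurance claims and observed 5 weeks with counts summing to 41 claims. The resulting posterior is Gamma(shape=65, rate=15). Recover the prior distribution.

Gamma(shape=24, rate=10)

Gamma–Poisson conjugacy: posterior shape = α + Σxᵢ, posterior rate = β + n.
So α = 65 − 41 = 24 and β = 15 − 5 = 10.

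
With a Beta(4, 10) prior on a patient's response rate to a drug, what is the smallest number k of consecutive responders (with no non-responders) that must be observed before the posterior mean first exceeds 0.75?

After k responders and 0 non-responders the posterior is Beta(4+k, 10), with mean (4+k)/(4+10+k).
Set (4+k)/(14+k) > 0.75 and solve: k > (0.75·14 − 4)/(1 − 0.75) = 26.000.
The smallest integer exceeding 26.000 is 27, and checking k=27: (31)/(41) = 0.7561 > 0.75.

k = 27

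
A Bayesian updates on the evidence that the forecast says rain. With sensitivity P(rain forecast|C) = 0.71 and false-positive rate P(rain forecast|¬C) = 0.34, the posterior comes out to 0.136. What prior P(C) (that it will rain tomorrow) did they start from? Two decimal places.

P(C) = 0.07

Bayes' rule in odds form gives O(C|E) = O(C)·[P(E|C)/P(E|¬C)], hence O(C) = O(C|E)/LR.
Posterior odds = 0.136/(1−0.136) = 0.1574. LR = 0.71/0.34 = 2.0882.
Prior odds = 0.1574/2.0882 = 0.0754, so P(C) = 0.0754/(1+0.0754) ≈ 0.07.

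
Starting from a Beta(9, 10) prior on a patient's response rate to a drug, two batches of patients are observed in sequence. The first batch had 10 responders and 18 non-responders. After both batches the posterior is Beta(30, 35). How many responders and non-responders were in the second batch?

Sequential conjugate updates are equivalent to a single update on the pooled data, so total successes = posterior α − prior α and total failures = posterior β − prior β.
Total across both batches: 30−9=21 responders, 35−10=25 non-responders.
Subtract the first batch: 21−10=11 responders and 25−18=7 non-responders.

11 responders and 7 non-responders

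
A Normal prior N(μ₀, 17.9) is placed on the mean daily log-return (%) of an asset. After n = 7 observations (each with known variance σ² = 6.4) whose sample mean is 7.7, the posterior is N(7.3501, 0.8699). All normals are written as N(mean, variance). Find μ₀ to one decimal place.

The posterior mean is a precision-weighted average: μ_n = (τ₀μ₀ + τ_data·x̄)/(τ₀+τ_data), with τ₀=1/σ₀² and τ_data=n/σ².
Here τ₀ = 1/17.9 = 0.055866 and τ_data = 7/6.4 = 1.093750, so τ_n = 1.149616.
Rearranging for μ₀: μ₀ = (μ_n·τ_n − τ_data·x̄)/τ₀ = (7.3501·1.149616 − 1.093750·7.7) / 0.055866 = 0.027918/0.055866 ≈ 0.5.

μ₀ = 0.5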